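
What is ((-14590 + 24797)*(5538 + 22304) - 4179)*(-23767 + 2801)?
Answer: -5958099325090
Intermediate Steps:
((-14590 + 24797)*(5538 + 22304) - 4179)*(-23767 + 2801) = (10207*27842 - 4179)*(-20966) = (284183294 - 4179)*(-20966) = 284179115*(-20966) = -5958099325090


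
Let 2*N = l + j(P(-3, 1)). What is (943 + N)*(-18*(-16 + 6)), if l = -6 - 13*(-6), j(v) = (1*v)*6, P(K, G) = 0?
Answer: 176220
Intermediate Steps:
j(v) = 6*v (j(v) = v*6 = 6*v)
l = 72 (l = -6 + 78 = 72)
N = 36 (N = (72 + 6*0)/2 = (72 + 0)/2 = (1/2)*72 = 36)
(943 + N)*(-18*(-16 + 6)) = (943 + 36)*(-18*(-16 + 6)) = 979*(-18*(-10)) = 979*180 = 176220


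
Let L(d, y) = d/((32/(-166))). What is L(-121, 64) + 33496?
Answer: 545979/16 ≈ 34124.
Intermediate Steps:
L(d, y) = -83*d/16 (L(d, y) = d/((32*(-1/166))) = d/(-16/83) = d*(-83/16) = -83*d/16)
L(-121, 64) + 33496 = -83/16*(-121) + 33496 = 10043/16 + 33496 = 545979/16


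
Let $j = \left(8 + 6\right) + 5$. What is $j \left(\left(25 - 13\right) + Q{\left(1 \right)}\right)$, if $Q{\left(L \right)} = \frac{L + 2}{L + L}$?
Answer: $\frac{513}{2} \approx 256.5$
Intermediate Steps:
$Q{\left(L \right)} = \frac{2 + L}{2 L}$
$j = 19$ ($j = 14 + 5 = 19$)
$j \left(\left(25 - 13\right) + Q{\left(1 \right)}\right) = 19 \left(\left(25 - 13\right) + \frac{2 + 1}{2 \cdot 1}\right) = 19 \left(\left(25 - 13\right) + \frac{1}{2} \cdot 1 \cdot 3\right) = 19 \left(12 + \frac{3}{2}\right) = 19 \cdot \frac{27}{2} = \frac{513}{2}$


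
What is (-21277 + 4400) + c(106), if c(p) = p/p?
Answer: -16876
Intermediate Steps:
c(p) = 1
(-21277 + 4400) + c(106) = (-21277 + 4400) + 1 = -16877 + 1 = -16876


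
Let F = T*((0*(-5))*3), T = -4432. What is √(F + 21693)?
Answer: √21693 ≈ 147.29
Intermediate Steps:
F = 0 (F = -4432*0*(-5)*3 = -0*3 = -4432*0 = 0)
√(F + 21693) = √(0 + 21693) = √21693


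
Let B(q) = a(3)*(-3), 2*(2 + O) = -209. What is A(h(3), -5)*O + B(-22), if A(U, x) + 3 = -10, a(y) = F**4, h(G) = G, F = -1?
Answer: 2763/2 ≈ 1381.5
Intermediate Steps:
a(y) = 1 (a(y) = (-1)**4 = 1)
A(U, x) = -13 (A(U, x) = -3 - 10 = -13)
O = -213/2 (O = -2 + (1/2)*(-209) = -2 - 209/2 = -213/2 ≈ -106.50)
B(q) = -3 (B(q) = 1*(-3) = -3)
A(h(3), -5)*O + B(-22) = -13*(-213/2) - 3 = 2769/2 - 3 = 2763/2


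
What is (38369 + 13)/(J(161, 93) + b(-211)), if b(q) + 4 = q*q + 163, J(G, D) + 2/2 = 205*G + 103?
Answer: 12794/25929 ≈ 0.49342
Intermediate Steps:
J(G, D) = 102 + 205*G (J(G, D) = -1 + (205*G + 103) = -1 + (103 + 205*G) = 102 + 205*G)
b(q) = 159 + q² (b(q) = -4 + (q*q + 163) = -4 + (q² + 163) = -4 + (163 + q²) = 159 + q²)
(38369 + 13)/(J(161, 93) + b(-211)) = (38369 + 13)/((102 + 205*161) + (159 + (-211)²)) = 38382/((102 + 33005) + (159 + 44521)) = 38382/(33107 + 44680) = 38382/77787 = 38382*(1/77787) = 12794/25929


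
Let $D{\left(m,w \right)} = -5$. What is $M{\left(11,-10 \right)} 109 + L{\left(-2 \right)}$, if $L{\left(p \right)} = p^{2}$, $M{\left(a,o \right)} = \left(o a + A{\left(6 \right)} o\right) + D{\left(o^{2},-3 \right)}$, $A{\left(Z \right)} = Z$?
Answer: $-19071$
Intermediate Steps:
$M{\left(a,o \right)} = -5 + 6 o + a o$ ($M{\left(a,o \right)} = \left(o a + 6 o\right) - 5 = \left(a o + 6 o\right) - 5 = \left(6 o + a o\right) - 5 = -5 + 6 o + a o$)
$M{\left(11,-10 \right)} 109 + L{\left(-2 \right)} = \left(-5 + 6 \left(-10\right) + 11 \left(-10\right)\right) 109 + \left(-2\right)^{2} = \left(-5 - 60 - 110\right) 109 + 4 = \left(-175\right) 109 + 4 = -19075 + 4 = -19071$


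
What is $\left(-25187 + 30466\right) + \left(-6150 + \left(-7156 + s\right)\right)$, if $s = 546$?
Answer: $-7481$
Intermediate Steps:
$\left(-25187 + 30466\right) + \left(-6150 + \left(-7156 + s\right)\right) = \left(-25187 + 30466\right) + \left(-6150 + \left(-7156 + 546\right)\right) = 5279 - 12760 = -7481$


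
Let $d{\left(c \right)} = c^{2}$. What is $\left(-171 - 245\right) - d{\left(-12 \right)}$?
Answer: $-560$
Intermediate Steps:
$\left(-171 - 245\right) - d{\left(-12 \right)} = \left(-171 - 245\right) - \left(-12\right)^{2} = -416 - 144 = -560$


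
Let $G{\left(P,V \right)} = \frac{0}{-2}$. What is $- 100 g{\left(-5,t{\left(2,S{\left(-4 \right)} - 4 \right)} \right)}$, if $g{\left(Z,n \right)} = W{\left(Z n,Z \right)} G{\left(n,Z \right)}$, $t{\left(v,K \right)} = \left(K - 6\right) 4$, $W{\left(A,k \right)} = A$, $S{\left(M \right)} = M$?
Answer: $0$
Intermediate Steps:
$G{\left(P,V \right)} = 0$ ($G{\left(P,V \right)} = 0 \left(- \frac{1}{2}\right) = 0$)
$t{\left(v,K \right)} = -24 + 4 K$ ($t{\left(v,K \right)} = \left(K - 6\right) 4 = \left(-6 + K\right) 4 = -24 + 4 K$)
$g{\left(Z,n \right)} = 0$ ($g{\left(Z,n \right)} = Z n 0 = 0$)
$- 100 g{\left(-5,t{\left(2,S{\left(-4 \right)} - 4 \right)} \right)} = \left(-100\right) 0 = 0$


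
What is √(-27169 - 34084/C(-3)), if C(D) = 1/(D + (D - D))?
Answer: √75083 ≈ 274.01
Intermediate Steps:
C(D) = 1/D (C(D) = 1/(D + 0) = 1/D)
√(-27169 - 34084/C(-3)) = √(-27169 - 34084/(1/(-3))) = √(-27169 - 34084/(-⅓)) = √(-27169 - 34084*(-3)) = √(-27169 + 102252) = √75083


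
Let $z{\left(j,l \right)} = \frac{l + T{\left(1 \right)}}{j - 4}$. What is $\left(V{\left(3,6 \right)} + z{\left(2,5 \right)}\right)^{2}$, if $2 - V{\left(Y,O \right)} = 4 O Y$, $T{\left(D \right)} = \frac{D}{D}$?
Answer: $5329$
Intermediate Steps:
$T{\left(D \right)} = 1$
$V{\left(Y,O \right)} = 2 - 4 O Y$
$z{\left(j,l \right)} = \frac{1 + l}{-4 + j}$ ($z{\left(j,l \right)} = \frac{l + 1}{j - 4} = \frac{1 + l}{-4 + j}$)
$\left(V{\left(3,6 \right)} + z{\left(2,5 \right)}\right)^{2} = \left(\left(2 - 24 \cdot 3\right) + \frac{1 + 5}{-4 + 2}\right)^{2} = \left(\left(2 - 72\right) + \frac{1}{-2} \cdot 6\right)^{2} = \left(-70 - 3\right)^{2} = \left(-73\right)^{2} = 5329$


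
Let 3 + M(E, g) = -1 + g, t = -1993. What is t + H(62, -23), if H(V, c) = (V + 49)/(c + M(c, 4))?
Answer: -45950/23 ≈ -1997.8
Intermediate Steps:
M(E, g) = -4 + g (M(E, g) = -3 + (-1 + g) = -4 + g)
H(V, c) = (49 + V)/c (H(V, c) = (V + 49)/(c + (-4 + 4)) = (49 + V)/(c + 0) = (49 + V)/c)
t + H(62, -23) = -1993 + (49 + 62)/(-23) = -1993 - 1/23*111 = -1993 - 111/23 = -45950/23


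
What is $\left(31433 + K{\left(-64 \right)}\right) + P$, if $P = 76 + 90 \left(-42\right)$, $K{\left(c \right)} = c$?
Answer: $27665$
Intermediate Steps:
$P = -3704$ ($P = 76 - 3780 = -3704$)
$\left(31433 + K{\left(-64 \right)}\right) + P = \left(31433 - 64\right) - 3704 = 31369 - 3704 = 27665$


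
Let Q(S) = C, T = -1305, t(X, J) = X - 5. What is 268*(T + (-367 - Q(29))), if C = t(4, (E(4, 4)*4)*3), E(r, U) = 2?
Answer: -447828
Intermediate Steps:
t(X, J) = -5 + X
C = -1 (C = -5 + 4 = -1)
Q(S) = -1
268*(T + (-367 - Q(29))) = 268*(-1305 + (-367 - 1*(-1))) = 268*(-1305 + (-367 + 1)) = 268*(-1305 - 366) = 268*(-1671) = -447828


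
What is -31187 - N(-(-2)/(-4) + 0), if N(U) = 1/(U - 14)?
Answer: -904421/29 ≈ -31187.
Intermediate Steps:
N(U) = 1/(-14 + U)
-31187 - N(-(-2)/(-4) + 0) = -31187 - 1/(-14 + (-(-2)/(-4) + 0)) = -31187 - 1/(-14 + (-(-2)*(-1)/4 + 0)) = -31187 - 1/(-14 + (-1*½ + 0)) = -31187 - 1/(-14 + (-½ + 0)) = -31187 - 1/(-14 - ½) = -31187 - 1/(-29/2) = -31187 - 1*(-2/29) = -31187 + 2/29 = -904421/29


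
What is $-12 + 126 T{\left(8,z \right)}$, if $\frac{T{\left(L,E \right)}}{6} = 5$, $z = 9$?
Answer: $3768$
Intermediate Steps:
$T{\left(L,E \right)} = 30$ ($T{\left(L,E \right)} = 6 \cdot 5 = 30$)
$-12 + 126 T{\left(8,z \right)} = -12 + 126 \cdot 30 = -12 + 3780 = 3768$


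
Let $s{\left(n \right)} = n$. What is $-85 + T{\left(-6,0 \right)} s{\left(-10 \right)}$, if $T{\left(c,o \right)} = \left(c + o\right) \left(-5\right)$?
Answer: $-385$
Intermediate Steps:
$T{\left(c,o \right)} = - 5 c - 5 o$
$-85 + T{\left(-6,0 \right)} s{\left(-10 \right)} = -85 + \left(\left(-5\right) \left(-6\right) - 0\right) \left(-10\right) = -85 + \left(30 + 0\right) \left(-10\right) = -85 + 30 \left(-10\right) = -85 - 300 = -385$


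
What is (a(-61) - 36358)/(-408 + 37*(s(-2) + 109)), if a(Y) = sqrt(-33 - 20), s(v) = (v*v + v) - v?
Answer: -106/11 + I*sqrt(53)/3773 ≈ -9.6364 + 0.0019295*I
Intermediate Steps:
s(v) = v**2 (s(v) = (v**2 + v) - v = (v + v**2) - v = v**2)
a(Y) = I*sqrt(53) (a(Y) = sqrt(-53) = I*sqrt(53))
(a(-61) - 36358)/(-408 + 37*(s(-2) + 109)) = (I*sqrt(53) - 36358)/(-408 + 37*((-2)**2 + 109)) = (-36358 + I*sqrt(53))/(-408 + 37*(4 + 109)) = (-36358 + I*sqrt(53))/(-408 + 37*113) = (-36358 + I*sqrt(53))/(-408 + 4181) = (-36358 + I*sqrt(53))/3773 = (-36358 + I*sqrt(53))*(1/3773) = -106/11 + I*sqrt(53)/3773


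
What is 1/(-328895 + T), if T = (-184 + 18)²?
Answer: -1/301339 ≈ -3.3185e-6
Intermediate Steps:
T = 27556 (T = (-166)² = 27556)
1/(-328895 + T) = 1/(-328895 + 27556) = 1/(-301339) = -1/301339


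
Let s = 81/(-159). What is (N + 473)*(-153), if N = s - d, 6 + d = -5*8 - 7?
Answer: -4261203/53 ≈ -80400.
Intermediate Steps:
s = -27/53 (s = 81*(-1/159) = -27/53 ≈ -0.50943)
d = -53 (d = -6 + (-5*8 - 7) = -6 + (-40 - 7) = -6 - 47 = -53)
N = 2782/53 (N = -27/53 - 1*(-53) = -27/53 + 53 = 2782/53 ≈ 52.491)
(N + 473)*(-153) = (2782/53 + 473)*(-153) = (27851/53)*(-153) = -4261203/53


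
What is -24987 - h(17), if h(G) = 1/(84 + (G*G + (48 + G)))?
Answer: -10944307/438 ≈ -24987.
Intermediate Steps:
h(G) = 1/(132 + G + G²) (h(G) = 1/(84 + (G² + (48 + G))) = 1/(84 + (48 + G + G²)) = 1/(132 + G + G²))
-24987 - h(17) = -24987 - 1/(132 + 17 + 17²) = -24987 - 1/(132 + 17 + 289) = -24987 - 1/438 = -10944307/438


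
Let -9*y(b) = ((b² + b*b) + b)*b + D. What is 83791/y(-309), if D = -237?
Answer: 251373/19637338 ≈ 0.012801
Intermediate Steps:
y(b) = 79/3 - b*(b + 2*b²)/9 (y(b) = -(((b² + b*b) + b)*b - 237)/9 = -(((b² + b²) + b)*b - 237)/9 = -((2*b² + b)*b - 237)/9 = -((b + 2*b²)*b - 237)/9 = -(b*(b + 2*b²) - 237)/9 = -(-237 + b*(b + 2*b²))/9 = 79/3 - b*(b + 2*b²)/9)
83791/y(-309) = 83791/(79/3 - 2/9*(-309)³ - ⅑*(-309)²) = 83791/(79/3 - 2/9*(-29503629) - ⅑*95481) = 83791/(79/3 + 6556362 - 10609) = 83791/(19637338/3) = 83791*(3/19637338) = 251373/19637338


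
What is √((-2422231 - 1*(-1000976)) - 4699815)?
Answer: I*√6121070 ≈ 2474.1*I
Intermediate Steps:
√((-2422231 - 1*(-1000976)) - 4699815) = √((-2422231 + 1000976) - 4699815) = √(-1421255 - 4699815) = √(-6121070) = I*√6121070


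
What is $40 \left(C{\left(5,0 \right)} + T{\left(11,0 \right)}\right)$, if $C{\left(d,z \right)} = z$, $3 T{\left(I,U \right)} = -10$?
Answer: $- \frac{400}{3} \approx -133.33$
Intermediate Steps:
$T{\left(I,U \right)} = - \frac{10}{3}$ ($T{\left(I,U \right)} = \frac{1}{3} \left(-10\right) = - \frac{10}{3}$)
$40 \left(C{\left(5,0 \right)} + T{\left(11,0 \right)}\right) = 40 \left(0 - \frac{10}{3}\right) = 40 \left(- \frac{10}{3}\right) = - \frac{400}{3}$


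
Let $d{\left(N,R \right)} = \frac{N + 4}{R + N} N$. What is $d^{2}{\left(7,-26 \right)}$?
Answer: $\frac{5929}{361} \approx 16.424$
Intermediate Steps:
$d{\left(N,R \right)} = \frac{N \left(4 + N\right)}{N + R}$ ($d{\left(N,R \right)} = \frac{4 + N}{N + R} N = \frac{N \left(4 + N\right)}{N + R}$)
$d^{2}{\left(7,-26 \right)} = \left(\frac{7 \left(4 + 7\right)}{7 - 26}\right)^{2} = \left(7 \frac{1}{-19} \cdot 11\right)^{2} = \left(7 \left(- \frac{1}{19}\right) 11\right)^{2} = \left(- \frac{77}{19}\right)^{2} = \frac{5929}{361}$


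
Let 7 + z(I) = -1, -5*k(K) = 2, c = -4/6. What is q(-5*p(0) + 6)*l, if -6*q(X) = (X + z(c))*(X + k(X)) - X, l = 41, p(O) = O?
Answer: 1763/15 ≈ 117.53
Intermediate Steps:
c = -⅔ (c = -4*⅙ = -⅔ ≈ -0.66667)
k(K) = -⅖ (k(K) = -⅕*2 = -⅖)
z(I) = -8 (z(I) = -7 - 1 = -8)
q(X) = X/6 - (-8 + X)*(-⅖ + X)/6 (q(X) = -((X - 8)*(X - ⅖) - X)/6 = -((-8 + X)*(-⅖ + X) - X)/6 = -(-X + (-8 + X)*(-⅖ + X))/6 = X/6 - (-8 + X)*(-⅖ + X)/6)
q(-5*p(0) + 6)*l = (-8/15 - (-5*0 + 6)²/6 + 47*(-5*0 + 6)/30)*41 = (-8/15 - (0 + 6)²/6 + 47*(0 + 6)/30)*41 = (-8/15 - ⅙*6² + (47/30)*6)*41 = (-8/15 - ⅙*36 + 47/5)*41 = (-8/15 - 6 + 47/5)*41 = (43/15)*41 = 1763/15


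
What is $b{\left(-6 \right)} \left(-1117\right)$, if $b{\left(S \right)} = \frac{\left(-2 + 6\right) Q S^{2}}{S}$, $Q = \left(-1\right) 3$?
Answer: $-80424$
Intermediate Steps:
$Q = -3$
$b{\left(S \right)} = - 12 S$ ($b{\left(S \right)} = \frac{\left(-2 + 6\right) \left(- 3 S^{2}\right)}{S} = \frac{4 \left(- 3 S^{2}\right)}{S} = \frac{\left(-12\right) S^{2}}{S} = - 12 S$)
$b{\left(-6 \right)} \left(-1117\right) = \left(-12\right) \left(-6\right) \left(-1117\right) = 72 \left(-1117\right) = -80424$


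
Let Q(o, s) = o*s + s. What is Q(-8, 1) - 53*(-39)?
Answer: 2060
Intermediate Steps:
Q(o, s) = s + o*s
Q(-8, 1) - 53*(-39) = 1*(1 - 8) - 53*(-39) = 1*(-7) + 2067 = -7 + 2067 = 2060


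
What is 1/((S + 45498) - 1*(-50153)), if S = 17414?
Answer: 1/113065 ≈ 8.8445e-6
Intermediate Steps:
1/((S + 45498) - 1*(-50153)) = 1/((17414 + 45498) - 1*(-50153)) = 1/(62912 + 50153) = 1/113065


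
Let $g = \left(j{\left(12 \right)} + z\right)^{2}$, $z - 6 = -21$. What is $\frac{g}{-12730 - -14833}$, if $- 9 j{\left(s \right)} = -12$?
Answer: $\frac{1681}{18927} \approx 0.088815$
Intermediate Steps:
$z = -15$ ($z = 6 - 21 = -15$)
$j{\left(s \right)} = \frac{4}{3}$ ($j{\left(s \right)} = \left(- \frac{1}{9}\right) \left(-12\right) = \frac{4}{3}$)
$g = \frac{1681}{9}$ ($g = \left(\frac{4}{3} - 15\right)^{2} = \left(- \frac{41}{3}\right)^{2} = \frac{1681}{9} \approx 186.78$)
$\frac{g}{-12730 - -14833} = \frac{1681}{9 \left(-12730 - -14833\right)} = \frac{1681}{9 \left(-12730 + 14833\right)} = \frac{1681}{9 \cdot 2103} = \frac{1681}{9} \cdot \frac{1}{2103} = \frac{1681}{18927}$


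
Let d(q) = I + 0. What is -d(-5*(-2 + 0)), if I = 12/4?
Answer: -3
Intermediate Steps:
I = 3 (I = 12*(¼) = 3)
d(q) = 3 (d(q) = 3 + 0 = 3)
-d(-5*(-2 + 0)) = -1*3 = -3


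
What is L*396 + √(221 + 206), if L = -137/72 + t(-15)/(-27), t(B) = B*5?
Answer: 693/2 + √427 ≈ 367.16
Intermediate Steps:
t(B) = 5*B
L = 7/8 (L = -137/72 + (5*(-15))/(-27) = -137*1/72 - 75*(-1/27) = -137/72 + 25/9 = 7/8 ≈ 0.87500)
L*396 + √(221 + 206) = (7/8)*396 + √(221 + 206) = 693/2 + √427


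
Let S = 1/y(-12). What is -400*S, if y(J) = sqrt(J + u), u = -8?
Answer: 40*I*sqrt(5) ≈ 89.443*I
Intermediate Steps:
y(J) = sqrt(-8 + J) (y(J) = sqrt(J - 8) = sqrt(-8 + J))
S = -I*sqrt(5)/10 (S = 1/(sqrt(-8 - 12)) = 1/(sqrt(-20)) = 1/(2*I*sqrt(5)) = -I*sqrt(5)/10 ≈ -0.22361*I)
-400*S = -(-40)*I*sqrt(5) = 40*I*sqrt(5)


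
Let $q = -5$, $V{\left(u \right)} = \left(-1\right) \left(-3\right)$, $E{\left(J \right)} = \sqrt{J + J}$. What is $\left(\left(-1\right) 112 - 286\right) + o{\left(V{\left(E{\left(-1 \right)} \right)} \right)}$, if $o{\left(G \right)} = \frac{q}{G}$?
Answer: $- \frac{1199}{3} \approx -399.67$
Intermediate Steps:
$E{\left(J \right)} = \sqrt{2} \sqrt{J}$ ($E{\left(J \right)} = \sqrt{2 J} = \sqrt{2} \sqrt{J}$)
$V{\left(u \right)} = 3$
$o{\left(G \right)} = - \frac{5}{G}$
$\left(\left(-1\right) 112 - 286\right) + o{\left(V{\left(E{\left(-1 \right)} \right)} \right)} = \left(\left(-1\right) 112 - 286\right) - \frac{5}{3} = \left(-112 - 286\right) - \frac{5}{3} = -398 - \frac{5}{3} = - \frac{1199}{3}$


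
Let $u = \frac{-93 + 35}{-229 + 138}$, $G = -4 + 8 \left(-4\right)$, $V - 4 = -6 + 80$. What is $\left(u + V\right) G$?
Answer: $- \frac{257616}{91} \approx -2830.9$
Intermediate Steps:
$V = 78$ ($V = 4 + \left(-6 + 80\right) = 4 + 74 = 78$)
$G = -36$ ($G = -4 - 32 = -36$)
$u = \frac{58}{91}$ ($u = - \frac{58}{-91} = \left(-58\right) \left(- \frac{1}{91}\right) = \frac{58}{91} \approx 0.63736$)
$\left(u + V\right) G = \left(\frac{58}{91} + 78\right) \left(-36\right) = \frac{7156}{91} \left(-36\right) = - \frac{257616}{91}$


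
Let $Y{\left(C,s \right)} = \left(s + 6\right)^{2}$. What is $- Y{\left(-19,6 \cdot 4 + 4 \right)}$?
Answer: $-1156$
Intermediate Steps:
$Y{\left(C,s \right)} = \left(6 + s\right)^{2}$
$- Y{\left(-19,6 \cdot 4 + 4 \right)} = - \left(6 + \left(6 \cdot 4 + 4\right)\right)^{2} = - \left(6 + \left(24 + 4\right)\right)^{2} = - \left(6 + 28\right)^{2} = - 34^{2} = \left(-1\right) 1156 = -1156$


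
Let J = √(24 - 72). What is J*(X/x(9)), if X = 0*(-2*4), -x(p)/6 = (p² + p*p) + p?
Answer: 0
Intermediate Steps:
x(p) = -12*p² - 6*p (x(p) = -6*((p² + p*p) + p) = -6*((p² + p²) + p) = -6*(2*p² + p) = -6*(p + 2*p²) = -12*p² - 6*p)
J = 4*I*√3 (J = √(-48) = 4*I*√3 ≈ 6.9282*I)
X = 0 (X = 0*(-8) = 0)
J*(X/x(9)) = (4*I*√3)*(0/((-6*9*(1 + 2*9)))) = (4*I*√3)*(0/((-6*9*(1 + 18)))) = (4*I*√3)*(0/((-6*9*19))) = (4*I*√3)*(0/(-1026)) = (4*I*√3)*(0*(-1/1026)) = (4*I*√3)*0 = 0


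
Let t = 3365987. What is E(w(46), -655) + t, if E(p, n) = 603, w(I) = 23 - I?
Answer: 3366590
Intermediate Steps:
E(w(46), -655) + t = 603 + 3365987 = 3366590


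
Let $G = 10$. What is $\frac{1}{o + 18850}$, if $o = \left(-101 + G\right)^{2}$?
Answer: $\frac{1}{27131} \approx 3.6858 \cdot 10^{-5}$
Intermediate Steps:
$o = 8281$ ($o = \left(-101 + 10\right)^{2} = \left(-91\right)^{2} = 8281$)
$\frac{1}{o + 18850} = \frac{1}{8281 + 18850} = \frac{1}{27131}$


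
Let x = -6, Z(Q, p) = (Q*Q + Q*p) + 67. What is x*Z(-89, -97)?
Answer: -99726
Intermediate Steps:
Z(Q, p) = 67 + Q² + Q*p (Z(Q, p) = (Q² + Q*p) + 67 = 67 + Q² + Q*p)
x*Z(-89, -97) = -6*(67 + (-89)² - 89*(-97)) = -6*(67 + 7921 + 8633) = -6*16621 = -99726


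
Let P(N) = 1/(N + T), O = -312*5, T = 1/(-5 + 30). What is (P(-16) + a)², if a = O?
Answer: 387462676225/159201 ≈ 2.4338e+6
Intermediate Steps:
T = 1/25 ≈ 0.040000
O = -1560
P(N) = 1/(1/25 + N) (P(N) = 1/(N + 1/25) = 1/(1/25 + N))
a = -1560
(P(-16) + a)² = (25/(1 + 25*(-16)) - 1560)² = (25/(1 - 400) - 1560)² = (25/(-399) - 1560)² = (25*(-1/399) - 1560)² = (-25/399 - 1560)² = (-622465/399)² = 387462676225/159201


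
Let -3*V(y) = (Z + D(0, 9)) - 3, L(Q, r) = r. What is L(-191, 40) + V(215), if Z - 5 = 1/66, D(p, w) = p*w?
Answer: 7787/198 ≈ 39.328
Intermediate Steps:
Z = 331/66 (Z = 5 + 1/66 = 331/66 ≈ 5.0152)
V(y) = -133/198 (V(y) = -((331/66 + 0*9) - 3)/3 = -((331/66 + 0) - 3)/3 = -(331/66 - 3)/3 = -⅓*133/66 = -133/198)
L(-191, 40) + V(215) = 40 - 133/198 = 7787/198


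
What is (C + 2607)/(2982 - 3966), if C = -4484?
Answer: 1877/984 ≈ 1.9075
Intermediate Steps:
(C + 2607)/(2982 - 3966) = (-4484 + 2607)/(2982 - 3966) = -1877/(-984) = -1877*(-1/984) = 1877/984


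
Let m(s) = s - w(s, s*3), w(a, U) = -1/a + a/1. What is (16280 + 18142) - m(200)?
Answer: 6884399/200 ≈ 34422.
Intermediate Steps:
w(a, U) = a - 1/a (w(a, U) = -1/a + a*1 = -1/a + a = a - 1/a)
m(s) = 1/s (m(s) = s - (s - 1/s) = s + (1/s - s) = 1/s)
(16280 + 18142) - m(200) = (16280 + 18142) - 1/200 = 34422 - 1*1/200 = 34422 - 1/200 = 6884399/200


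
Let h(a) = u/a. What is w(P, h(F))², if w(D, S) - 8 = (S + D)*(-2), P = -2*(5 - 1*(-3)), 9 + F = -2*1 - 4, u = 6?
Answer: 41616/25 ≈ 1664.6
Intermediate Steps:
F = -15 (F = -9 + (-2*1 - 4) = -9 + (-2 - 4) = -9 - 6 = -15)
h(a) = 6/a
P = -16 (P = -2*(5 + 3) = -2*8 = -16)
w(D, S) = 8 - 2*D - 2*S (w(D, S) = 8 + (S + D)*(-2) = 8 + (D + S)*(-2) = 8 + (-2*D - 2*S) = 8 - 2*D - 2*S)
w(P, h(F))² = (8 - 2*(-16) - 12/(-15))² = (8 + 32 - 12*(-1)/15)² = (8 + 32 - 2*(-⅖))² = (8 + 32 + ⅘)² = (204/5)² = 41616/25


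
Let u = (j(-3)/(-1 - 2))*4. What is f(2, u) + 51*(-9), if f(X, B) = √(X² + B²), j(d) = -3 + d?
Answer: -459 + 2*√17 ≈ -450.75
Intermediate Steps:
u = 8 (u = ((-3 - 3)/(-1 - 2))*4 = -6/(-3)*4 = -6*(-⅓)*4 = 2*4 = 8)
f(X, B) = √(B² + X²)
f(2, u) + 51*(-9) = √(8² + 2²) + 51*(-9) = √(64 + 4) - 459 = √68 - 459 = 2*√17 - 459 = -459 + 2*√17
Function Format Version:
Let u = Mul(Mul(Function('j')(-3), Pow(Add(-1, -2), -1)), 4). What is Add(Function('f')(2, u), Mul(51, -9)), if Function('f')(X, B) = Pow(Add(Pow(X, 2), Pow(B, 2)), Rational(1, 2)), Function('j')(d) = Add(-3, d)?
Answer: Add(-459, Mul(2, Pow(17, Rational(1, 2)))) ≈ -450.75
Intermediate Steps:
u = 8 (u = Mul(Mul(Add(-3, -3), Pow(Add(-1, -2), -1)), 4) = Mul(Mul(-6, Pow(-3, -1)), 4) = Mul(Mul(-6, Rational(-1, 3)), 4) = Mul(2, 4) = 8)
Function('f')(X, B) = Pow(Add(Pow(B, 2), Pow(X, 2)), Rational(1, 2))
Add(Function('f')(2, u), Mul(51, -9)) = Add(Pow(Add(Pow(8, 2), Pow(2, 2)), Rational(1, 2)), Mul(51, -9)) = Add(Pow(Add(64, 4), Rational(1, 2)), -459) = Add(Pow(68, Rational(1, 2)), -459) = Add(Mul(2, Pow(17, Rational(1, 2))), -459) = Add(-459, Mul(2, Pow(17, Rational(1, 2))))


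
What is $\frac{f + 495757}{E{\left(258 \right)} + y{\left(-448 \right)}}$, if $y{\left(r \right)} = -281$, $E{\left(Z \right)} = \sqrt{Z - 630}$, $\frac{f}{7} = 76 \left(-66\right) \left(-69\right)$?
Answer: $- \frac{820094285}{79333} - \frac{5836970 i \sqrt{93}}{79333} \approx -10337.0 - 709.54 i$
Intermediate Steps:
$f = 2422728$ ($f = 7 \cdot 76 \left(-66\right) \left(-69\right) = 7 \left(\left(-5016\right) \left(-69\right)\right) = 7 \cdot 346104 = 2422728$)
$E{\left(Z \right)} = \sqrt{-630 + Z}$
$\frac{f + 495757}{E{\left(258 \right)} + y{\left(-448 \right)}} = \frac{2422728 + 495757}{\sqrt{-630 + 258} - 281} = \frac{2918485}{\sqrt{-372} - 281} = \frac{2918485}{2 i \sqrt{93} - 281} = \frac{2918485}{-281 + 2 i \sqrt{93}}$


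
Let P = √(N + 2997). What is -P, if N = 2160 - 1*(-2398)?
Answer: -√7555 ≈ -86.920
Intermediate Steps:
N = 4558 (N = 2160 + 2398 = 4558)
P = √7555 (P = √(4558 + 2997) = √7555 ≈ 86.920)
-P = -√7555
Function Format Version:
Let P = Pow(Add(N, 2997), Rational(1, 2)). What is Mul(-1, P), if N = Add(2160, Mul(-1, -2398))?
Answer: Mul(-1, Pow(7555, Rational(1, 2))) ≈ -86.920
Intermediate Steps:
N = 4558 (N = Add(2160, 2398) = 4558)
P = Pow(7555, Rational(1, 2)) (P = Pow(Add(4558, 2997), Rational(1, 2)) = Pow(7555, Rational(1, 2)) ≈ 86.920)
Mul(-1, P) = Mul(-1, Pow(7555, Rational(1, 2)))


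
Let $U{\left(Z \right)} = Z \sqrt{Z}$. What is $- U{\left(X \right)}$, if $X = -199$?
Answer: $199 i \sqrt{199} \approx 2807.2 i$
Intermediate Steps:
$U{\left(Z \right)} = Z^{\frac{3}{2}}$
$- U{\left(X \right)} = - \left(-199\right)^{\frac{3}{2}} = - \left(-199\right) i \sqrt{199} = 199 i \sqrt{199}$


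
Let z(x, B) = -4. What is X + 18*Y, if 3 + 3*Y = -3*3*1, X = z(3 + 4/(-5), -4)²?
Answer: -56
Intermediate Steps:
X = 16 (X = (-4)² = 16)
Y = -4 (Y = -1 + (-3*3*1)/3 = -1 + (-9*1)/3 = -1 + (⅓)*(-9) = -1 - 3 = -4)
X + 18*Y = 16 + 18*(-4) = 16 - 72 = -56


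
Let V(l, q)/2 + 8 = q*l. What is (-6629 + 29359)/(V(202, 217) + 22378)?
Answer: 2273/11003 ≈ 0.20658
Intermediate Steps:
V(l, q) = -16 + 2*l*q (V(l, q) = -16 + 2*(q*l) = -16 + 2*(l*q) = -16 + 2*l*q)
(-6629 + 29359)/(V(202, 217) + 22378) = (-6629 + 29359)/((-16 + 2*202*217) + 22378) = 22730/((-16 + 87668) + 22378) = 22730/(87652 + 22378) = 22730/110030 = 22730*(1/110030) = 2273/11003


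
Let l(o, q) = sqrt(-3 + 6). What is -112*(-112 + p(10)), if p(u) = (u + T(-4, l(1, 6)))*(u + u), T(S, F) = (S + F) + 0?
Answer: -896 - 2240*sqrt(3) ≈ -4775.8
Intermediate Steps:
l(o, q) = sqrt(3)
T(S, F) = F + S (T(S, F) = (F + S) + 0 = F + S)
p(u) = 2*u*(-4 + u + sqrt(3)) (p(u) = (u + (sqrt(3) - 4))*(u + u) = (u + (-4 + sqrt(3)))*(2*u) = (-4 + u + sqrt(3))*(2*u) = 2*u*(-4 + u + sqrt(3)))
-112*(-112 + p(10)) = -112*(-112 + 2*10*(-4 + 10 + sqrt(3))) = -112*(-112 + 2*10*(6 + sqrt(3))) = -112*(-112 + (120 + 20*sqrt(3))) = -112*(8 + 20*sqrt(3)) = -896 - 2240*sqrt(3)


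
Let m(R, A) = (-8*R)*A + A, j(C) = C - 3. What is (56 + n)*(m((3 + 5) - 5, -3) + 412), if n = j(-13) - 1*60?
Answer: -9620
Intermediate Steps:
j(C) = -3 + C
m(R, A) = A - 8*A*R (m(R, A) = -8*A*R + A = A - 8*A*R)
n = -76 (n = (-3 - 13) - 1*60 = -16 - 60 = -76)
(56 + n)*(m((3 + 5) - 5, -3) + 412) = (56 - 76)*(-3*(1 - 8*((3 + 5) - 5)) + 412) = -20*(-3*(1 - 8*(8 - 5)) + 412) = -20*(-3*(1 - 8*3) + 412) = -20*(-3*(1 - 24) + 412) = -20*(-3*(-23) + 412) = -20*(69 + 412) = -20*481 = -9620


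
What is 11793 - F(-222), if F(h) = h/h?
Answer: 11792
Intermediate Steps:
F(h) = 1
11793 - F(-222) = 11793 - 1*1 = 11793 - 1 = 11792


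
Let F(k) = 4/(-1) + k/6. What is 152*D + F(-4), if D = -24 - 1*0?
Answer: -10958/3 ≈ -3652.7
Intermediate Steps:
F(k) = -4 + k/6 (F(k) = 4*(-1) + k*(1/6) = -4 + k/6)
D = -24 (D = -24 + 0 = -24)
152*D + F(-4) = 152*(-24) + (-4 + (1/6)*(-4)) = -3648 + (-4 - 2/3) = -3648 - 14/3 = -10958/3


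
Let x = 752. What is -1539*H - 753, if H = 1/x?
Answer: -567795/752 ≈ -755.05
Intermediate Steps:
H = 1/752 ≈ 0.0013298
-1539*H - 753 = -1539*1/752 - 753 = -1539/752 - 753 = -567795/752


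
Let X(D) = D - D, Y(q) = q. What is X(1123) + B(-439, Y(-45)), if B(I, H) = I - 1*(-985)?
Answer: 546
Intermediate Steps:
B(I, H) = 985 + I (B(I, H) = I + 985 = 985 + I)
X(D) = 0
X(1123) + B(-439, Y(-45)) = 0 + (985 - 439) = 0 + 546 = 546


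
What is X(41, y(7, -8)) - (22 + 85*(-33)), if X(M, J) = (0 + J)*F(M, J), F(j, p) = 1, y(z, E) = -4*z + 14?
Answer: 2769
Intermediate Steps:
y(z, E) = 14 - 4*z
X(M, J) = J (X(M, J) = (0 + J)*1 = J*1 = J)
X(41, y(7, -8)) - (22 + 85*(-33)) = (14 - 4*7) - (22 + 85*(-33)) = (14 - 28) - (22 - 2805) = -14 - 1*(-2783) = -14 + 2783 = 2769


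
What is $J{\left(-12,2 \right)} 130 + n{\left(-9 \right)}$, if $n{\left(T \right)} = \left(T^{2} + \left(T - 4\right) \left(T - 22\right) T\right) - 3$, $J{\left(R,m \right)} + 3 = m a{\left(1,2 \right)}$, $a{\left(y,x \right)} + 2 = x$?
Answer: $-3939$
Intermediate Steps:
$a{\left(y,x \right)} = -2 + x$
$J{\left(R,m \right)} = -3$ ($J{\left(R,m \right)} = -3 + m \left(-2 + 2\right) = -3 + m 0 = -3 + 0 = -3$)
$n{\left(T \right)} = -3 + T^{2} + T \left(-22 + T\right) \left(-4 + T\right)$ ($n{\left(T \right)} = \left(T^{2} + \left(-4 + T\right) \left(-22 + T\right) T\right) - 3 = \left(T^{2} + \left(-22 + T\right) \left(-4 + T\right) T\right) - 3 = \left(T^{2} + T \left(-22 + T\right) \left(-4 + T\right)\right) - 3 = -3 + T^{2} + T \left(-22 + T\right) \left(-4 + T\right)$)
$J{\left(-12,2 \right)} 130 + n{\left(-9 \right)} = \left(-3\right) 130 + \left(-3 + \left(-9\right)^{3} - 25 \left(-9\right)^{2} + 88 \left(-9\right)\right) = -390 - 3549 = -3939$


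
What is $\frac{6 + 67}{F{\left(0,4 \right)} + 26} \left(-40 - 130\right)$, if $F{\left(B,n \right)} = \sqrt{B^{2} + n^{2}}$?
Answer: $- \frac{1241}{3} \approx -413.67$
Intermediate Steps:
$\frac{6 + 67}{F{\left(0,4 \right)} + 26} \left(-40 - 130\right) = \frac{6 + 67}{\sqrt{0^{2} + 4^{2}} + 26} \left(-40 - 130\right) = \frac{73}{\sqrt{0 + 16} + 26} \left(-170\right) = \frac{73}{\sqrt{16} + 26} \left(-170\right) = \frac{73}{4 + 26} \left(-170\right) = \frac{73}{30} \left(-170\right) = - \frac{1241}{3}$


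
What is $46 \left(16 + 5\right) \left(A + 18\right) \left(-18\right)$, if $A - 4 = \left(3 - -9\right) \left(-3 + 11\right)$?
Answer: $-2051784$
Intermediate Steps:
$A = 100$ ($A = 4 + \left(3 - -9\right) \left(-3 + 11\right) = 4 + \left(3 + 9\right) 8 = 4 + 12 \cdot 8 = 4 + 96 = 100$)
$46 \left(16 + 5\right) \left(A + 18\right) \left(-18\right) = 46 \left(16 + 5\right) \left(100 + 18\right) \left(-18\right) = 46 \cdot 21 \cdot 118 \left(-18\right) = 46 \cdot 2478 \left(-18\right) = 113988 \left(-18\right) = -2051784$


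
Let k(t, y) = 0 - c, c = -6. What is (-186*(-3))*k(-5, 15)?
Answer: 3348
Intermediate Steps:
k(t, y) = 6 (k(t, y) = 0 - 1*(-6) = 0 + 6 = 6)
(-186*(-3))*k(-5, 15) = -186*(-3)*6 = 558*6 = 3348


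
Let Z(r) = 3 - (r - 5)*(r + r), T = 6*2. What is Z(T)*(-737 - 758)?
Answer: 246675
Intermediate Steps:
T = 12
Z(r) = 3 - 2*r*(-5 + r) (Z(r) = 3 - (-5 + r)*2*r = 3 - 2*r*(-5 + r))
Z(T)*(-737 - 758) = (3 - 2*12² + 10*12)*(-737 - 758) = (3 - 2*144 + 120)*(-1495) = (3 - 288 + 120)*(-1495) = -165*(-1495) = 246675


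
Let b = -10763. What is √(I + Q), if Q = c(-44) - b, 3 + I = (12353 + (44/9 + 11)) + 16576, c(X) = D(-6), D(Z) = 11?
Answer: √357443/3 ≈ 199.29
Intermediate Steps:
c(X) = 11
I = 260477/9 (I = -3 + ((12353 + (44/9 + 11)) + 16576) = -3 + ((12353 + 143/9) + 16576) = -3 + (111320/9 + 16576) = -3 + 260504/9 = 260477/9 ≈ 28942.)
Q = 10774 (Q = 11 - 1*(-10763) = 11 + 10763 = 10774)
√(I + Q) = √(260477/9 + 10774) = √(357443/9) = √357443/3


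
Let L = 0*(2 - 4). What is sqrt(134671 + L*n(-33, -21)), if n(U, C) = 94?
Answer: sqrt(134671) ≈ 366.98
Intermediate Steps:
L = 0 (L = 0*(-2) = 0)
sqrt(134671 + L*n(-33, -21)) = sqrt(134671 + 0*94) = sqrt(134671 + 0) = sqrt(134671)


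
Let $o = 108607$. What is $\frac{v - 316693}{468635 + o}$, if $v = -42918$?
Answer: $- \frac{359611}{577242} \approx -0.62298$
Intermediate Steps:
$\frac{v - 316693}{468635 + o} = \frac{-42918 - 316693}{468635 + 108607} = - \frac{359611}{577242}$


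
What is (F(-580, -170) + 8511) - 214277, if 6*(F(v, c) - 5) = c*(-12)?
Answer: -205421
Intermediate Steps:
F(v, c) = 5 - 2*c (F(v, c) = 5 + (c*(-12))/6 = 5 + (-12*c)/6 = 5 - 2*c)
(F(-580, -170) + 8511) - 214277 = ((5 - 2*(-170)) + 8511) - 214277 = ((5 + 340) + 8511) - 214277 = (345 + 8511) - 214277 = 8856 - 214277 = -205421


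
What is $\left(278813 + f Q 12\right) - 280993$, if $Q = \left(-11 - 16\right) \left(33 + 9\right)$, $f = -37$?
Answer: $501316$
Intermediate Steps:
$Q = -1134$ ($Q = \left(-27\right) 42 = -1134$)
$\left(278813 + f Q 12\right) - 280993 = \left(278813 + \left(-37\right) \left(-1134\right) 12\right) - 280993 = \left(278813 + 41958 \cdot 12\right) - 280993 = \left(278813 + 503496\right) - 280993 = 782309 - 280993 = 501316$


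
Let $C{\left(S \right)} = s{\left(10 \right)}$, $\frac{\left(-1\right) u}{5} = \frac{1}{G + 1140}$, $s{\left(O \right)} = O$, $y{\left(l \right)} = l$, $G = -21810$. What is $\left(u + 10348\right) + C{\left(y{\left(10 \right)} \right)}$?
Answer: $\frac{42819973}{4134} \approx 10358.0$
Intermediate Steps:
$u = \frac{1}{4134}$ ($u = - \frac{5}{-21810 + 1140} = - \frac{5}{-20670} = \left(-5\right) \left(- \frac{1}{20670}\right) = \frac{1}{4134} \approx 0.0002419$)
$C{\left(S \right)} = 10$
$\left(u + 10348\right) + C{\left(y{\left(10 \right)} \right)} = \left(\frac{1}{4134} + 10348\right) + 10 = \frac{42778633}{4134} + 10 = \frac{42819973}{4134}$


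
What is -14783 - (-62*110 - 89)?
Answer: -7874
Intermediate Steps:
-14783 - (-62*110 - 89) = -14783 - (-6820 - 89) = -14783 - 1*(-6909) = -14783 + 6909 = -7874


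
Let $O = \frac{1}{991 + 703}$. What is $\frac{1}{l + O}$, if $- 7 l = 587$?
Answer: $- \frac{1694}{142053} \approx -0.011925$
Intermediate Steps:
$l = - \frac{587}{7}$ ($l = \left(- \frac{1}{7}\right) 587 = - \frac{587}{7} \approx -83.857$)
$O = \frac{1}{1694} \approx 0.00059032$
$\frac{1}{l + O} = \frac{1}{- \frac{587}{7} + \frac{1}{1694}} = \frac{1}{- \frac{142053}{1694}} = - \frac{1694}{142053}$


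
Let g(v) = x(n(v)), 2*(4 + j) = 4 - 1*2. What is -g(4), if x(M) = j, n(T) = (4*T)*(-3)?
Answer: 3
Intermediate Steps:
j = -3 (j = -4 + (4 - 1*2)/2 = -4 + (4 - 2)/2 = -4 + (1/2)*2 = -4 + 1 = -3)
n(T) = -12*T
x(M) = -3
g(v) = -3
-g(4) = -1*(-3) = 3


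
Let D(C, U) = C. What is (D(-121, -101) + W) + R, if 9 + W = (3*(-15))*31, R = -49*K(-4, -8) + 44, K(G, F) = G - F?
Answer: -1677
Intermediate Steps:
R = -152 (R = -49*(-4 - 1*(-8)) + 44 = -49*(-4 + 8) + 44 = -49*4 + 44 = -196 + 44 = -152)
W = -1404 (W = -9 + (3*(-15))*31 = -9 - 45*31 = -9 - 1395 = -1404)
(D(-121, -101) + W) + R = (-121 - 1404) - 152 = -1525 - 152 = -1677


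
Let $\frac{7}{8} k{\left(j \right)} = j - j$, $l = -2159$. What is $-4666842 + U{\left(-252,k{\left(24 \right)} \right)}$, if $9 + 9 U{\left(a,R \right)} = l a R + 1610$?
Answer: $- \frac{41999977}{9} \approx -4.6667 \cdot 10^{6}$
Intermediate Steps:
$k{\left(j \right)} = 0$ ($k{\left(j \right)} = \frac{8 \left(j - j\right)}{7} = \frac{8}{7} \cdot 0 = 0$)
$U{\left(a,R \right)} = \frac{1601}{9} - \frac{2159 R a}{9}$ ($U{\left(a,R \right)} = -1 + \frac{- 2159 a R + 1610}{9} = -1 + \frac{- 2159 R a + 1610}{9} = -1 + \frac{1610 - 2159 R a}{9} = -1 - \left(- \frac{1610}{9} + \frac{2159 R a}{9}\right) = \frac{1601}{9} - \frac{2159 R a}{9}$)
$-4666842 + U{\left(-252,k{\left(24 \right)} \right)} = -4666842 + \left(\frac{1601}{9} - 0 \left(-252\right)\right) = -4666842 + \left(\frac{1601}{9} + 0\right) = -4666842 + \frac{1601}{9} = - \frac{41999977}{9}$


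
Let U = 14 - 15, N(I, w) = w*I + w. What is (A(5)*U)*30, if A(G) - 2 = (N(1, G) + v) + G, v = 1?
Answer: -540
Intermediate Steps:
N(I, w) = w + I*w (N(I, w) = I*w + w = w + I*w)
U = -1
A(G) = 3 + 3*G (A(G) = 2 + ((G*(1 + 1) + 1) + G) = 2 + ((G*2 + 1) + G) = 2 + ((2*G + 1) + G) = 2 + ((1 + 2*G) + G) = 2 + (1 + 3*G) = 3 + 3*G)
(A(5)*U)*30 = ((3 + 3*5)*(-1))*30 = ((3 + 15)*(-1))*30 = (18*(-1))*30 = -18*30 = -540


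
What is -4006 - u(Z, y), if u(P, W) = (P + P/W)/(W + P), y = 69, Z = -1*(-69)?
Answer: -276449/69 ≈ -4006.5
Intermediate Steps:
Z = 69
u(P, W) = (P + P/W)/(P + W)
-4006 - u(Z, y) = -4006 - 69*(1 + 69)/(69*(69 + 69)) = -4006 - 69*70/(69*138) = -4006 - 1*35/69 = -4006 - 35/69 = -276449/69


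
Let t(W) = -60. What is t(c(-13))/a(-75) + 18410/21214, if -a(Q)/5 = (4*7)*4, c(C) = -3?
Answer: 289561/296996 ≈ 0.97497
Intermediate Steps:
a(Q) = -560 (a(Q) = -5*4*7*4 = -140*4 = -5*112 = -560)
t(c(-13))/a(-75) + 18410/21214 = -60/(-560) + 18410/21214 = -60*(-1/560) + 18410*(1/21214) = 3/28 + 9205/10607 = 289561/296996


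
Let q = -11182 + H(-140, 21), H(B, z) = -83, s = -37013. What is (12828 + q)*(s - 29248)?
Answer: -103565943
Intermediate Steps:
q = -11265 (q = -11182 - 83 = -11265)
(12828 + q)*(s - 29248) = (12828 - 11265)*(-37013 - 29248) = 1563*(-66261) = -103565943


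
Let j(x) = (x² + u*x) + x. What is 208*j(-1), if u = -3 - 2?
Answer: 1040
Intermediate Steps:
u = -5
j(x) = x² - 4*x (j(x) = (x² - 5*x) + x = x² - 4*x)
208*j(-1) = 208*(-(-4 - 1)) = 208*(-1*(-5)) = 208*5 = 1040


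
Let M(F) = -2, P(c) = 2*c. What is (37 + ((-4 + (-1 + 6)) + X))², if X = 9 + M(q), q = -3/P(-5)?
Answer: 2025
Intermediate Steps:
q = 3/10 (q = -3/(2*(-5)) = -3/(-10) = -3*(-⅒) = 3/10 ≈ 0.30000)
X = 7 (X = 9 - 2 = 7)
(37 + ((-4 + (-1 + 6)) + X))² = (37 + ((-4 + (-1 + 6)) + 7))² = (37 + ((-4 + 5) + 7))² = (37 + (1 + 7))² = (37 + 8)² = 45² = 2025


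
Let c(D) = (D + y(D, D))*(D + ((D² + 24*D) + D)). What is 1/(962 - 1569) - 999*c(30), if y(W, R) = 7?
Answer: -37693388881/607 ≈ -6.2098e+7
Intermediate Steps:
c(D) = (7 + D)*(D² + 26*D) (c(D) = (D + 7)*(D + ((D² + 24*D) + D)) = (7 + D)*(D + (D² + 25*D)) = (7 + D)*(D² + 26*D))
1/(962 - 1569) - 999*c(30) = 1/(962 - 1569) - 29970*(182 + 30² + 33*30) = 1/(-607) - 29970*(182 + 900 + 990) = -1/607 - 29970*2072 = -1/607 - 999*62160 = -1/607 - 62097840 = -37693388881/607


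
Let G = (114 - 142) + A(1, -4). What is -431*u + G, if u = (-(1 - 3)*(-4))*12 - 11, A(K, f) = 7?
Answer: 46096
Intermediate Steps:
G = -21 (G = (114 - 142) + 7 = -28 + 7 = -21)
u = -107 (u = (-1*(-2)*(-4))*12 - 11 = (2*(-4))*12 - 11 = -8*12 - 11 = -96 - 11 = -107)
-431*u + G = -431*(-107) - 21 = 46117 - 21 = 46096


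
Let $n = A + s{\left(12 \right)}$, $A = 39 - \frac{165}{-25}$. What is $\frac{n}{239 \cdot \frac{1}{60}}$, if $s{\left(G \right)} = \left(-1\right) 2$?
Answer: $\frac{2616}{239} \approx 10.946$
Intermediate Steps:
$s{\left(G \right)} = -2$
$A = \frac{228}{5}$ ($A = 39 - 165 \left(- \frac{1}{25}\right) = 39 - - \frac{33}{5} = 39 + \frac{33}{5} = \frac{228}{5} \approx 45.6$)
$n = \frac{218}{5}$ ($n = \frac{228}{5} - 2 = \frac{218}{5} \approx 43.6$)
$\frac{n}{239 \cdot \frac{1}{60}} = \frac{218}{5 \cdot \frac{239}{60}} = \frac{218}{5} \cdot \frac{60}{239} = \frac{2616}{239}$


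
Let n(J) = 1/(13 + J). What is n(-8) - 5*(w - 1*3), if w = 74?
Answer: -1774/5 ≈ -354.80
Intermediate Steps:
n(-8) - 5*(w - 1*3) = 1/(13 - 8) - 5*(74 - 1*3) = 1/5 - 5*(74 - 3) = ⅕ - 5*71 = ⅕ - 355 = -1774/5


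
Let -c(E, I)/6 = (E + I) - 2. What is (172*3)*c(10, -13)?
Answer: 15480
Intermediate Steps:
c(E, I) = 12 - 6*E - 6*I (c(E, I) = -6*((E + I) - 2) = -6*(-2 + E + I) = 12 - 6*E - 6*I)
(172*3)*c(10, -13) = (172*3)*(12 - 6*10 - 6*(-13)) = 516*(12 - 60 + 78) = 516*30 = 15480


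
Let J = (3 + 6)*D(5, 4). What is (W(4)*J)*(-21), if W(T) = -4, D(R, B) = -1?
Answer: -756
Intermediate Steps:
J = -9 (J = (3 + 6)*(-1) = 9*(-1) = -9)
(W(4)*J)*(-21) = -4*(-9)*(-21) = 36*(-21) = -756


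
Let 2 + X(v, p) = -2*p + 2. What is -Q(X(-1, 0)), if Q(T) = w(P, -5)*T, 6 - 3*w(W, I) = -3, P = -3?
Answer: 0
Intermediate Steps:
X(v, p) = -2*p (X(v, p) = -2 + (-2*p + 2) = -2 + (2 - 2*p) = -2*p)
w(W, I) = 3 (w(W, I) = 2 - ⅓*(-3) = 2 + 1 = 3)
Q(T) = 3*T
-Q(X(-1, 0)) = -3*(-2*0) = -3*0 = -1*0 = 0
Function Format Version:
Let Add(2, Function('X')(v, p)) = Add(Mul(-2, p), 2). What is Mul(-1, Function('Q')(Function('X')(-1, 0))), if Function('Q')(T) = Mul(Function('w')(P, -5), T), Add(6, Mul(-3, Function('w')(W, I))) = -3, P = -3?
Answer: 0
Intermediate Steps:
Function('X')(v, p) = Mul(-2, p) (Function('X')(v, p) = Add(-2, Add(Mul(-2, p), 2)) = Add(-2, Add(2, Mul(-2, p))) = Mul(-2, p))
Function('w')(W, I) = 3 (Function('w')(W, I) = Add(2, Mul(Rational(-1, 3), -3)) = Add(2, 1) = 3)
Function('Q')(T) = Mul(3, T)
Mul(-1, Function('Q')(Function('X')(-1, 0))) = Mul(-1, Mul(3, Mul(-2, 0))) = Mul(-1, Mul(3, 0)) = Mul(-1, 0) = 0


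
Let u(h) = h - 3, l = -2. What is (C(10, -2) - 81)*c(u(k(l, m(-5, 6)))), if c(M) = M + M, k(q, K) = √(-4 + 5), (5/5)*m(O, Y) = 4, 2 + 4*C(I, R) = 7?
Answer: 319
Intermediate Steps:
C(I, R) = 5/4 (C(I, R) = -½ + (¼)*7 = -½ + 7/4 = 5/4)
m(O, Y) = 4
k(q, K) = 1 (k(q, K) = √1 = 1)
u(h) = -3 + h
c(M) = 2*M
(C(10, -2) - 81)*c(u(k(l, m(-5, 6)))) = (5/4 - 81)*(2*(-3 + 1)) = -319*(-2)/2 = -319/4*(-4) = 319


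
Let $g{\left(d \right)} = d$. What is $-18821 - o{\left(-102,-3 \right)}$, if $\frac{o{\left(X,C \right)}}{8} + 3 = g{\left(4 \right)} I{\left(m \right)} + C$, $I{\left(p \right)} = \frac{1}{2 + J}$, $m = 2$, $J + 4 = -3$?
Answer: $- \frac{93833}{5} \approx -18767.0$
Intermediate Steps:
$J = -7$ ($J = -4 - 3 = -7$)
$I{\left(p \right)} = - \frac{1}{5}$ ($I{\left(p \right)} = \frac{1}{2 - 7} = \frac{1}{-5} = - \frac{1}{5}$)
$o{\left(X,C \right)} = - \frac{152}{5} + 8 C$ ($o{\left(X,C \right)} = -24 + 8 \left(4 \left(- \frac{1}{5}\right) + C\right) = -24 + 8 \left(- \frac{4}{5} + C\right) = -24 + \left(- \frac{32}{5} + 8 C\right) = - \frac{152}{5} + 8 C$)
$-18821 - o{\left(-102,-3 \right)} = -18821 - \left(- \frac{152}{5} + 8 \left(-3\right)\right) = -18821 - \left(- \frac{152}{5} - 24\right) = -18821 - - \frac{272}{5} = -18821 + \frac{272}{5} = - \frac{93833}{5}$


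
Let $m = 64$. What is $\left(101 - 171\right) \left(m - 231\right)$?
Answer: $11690$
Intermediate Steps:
$\left(101 - 171\right) \left(m - 231\right) = \left(101 - 171\right) \left(64 - 231\right) = \left(-70\right) \left(-167\right) = 11690$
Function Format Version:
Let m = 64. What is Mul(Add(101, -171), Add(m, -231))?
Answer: 11690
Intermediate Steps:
Mul(Add(101, -171), Add(m, -231)) = Mul(Add(101, -171), Add(64, -231)) = Mul(-70, -167) = 11690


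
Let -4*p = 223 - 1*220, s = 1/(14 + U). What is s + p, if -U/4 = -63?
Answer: -397/532 ≈ -0.74624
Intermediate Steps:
U = 252 (U = -4*(-63) = 252)
s = 1/266 (s = 1/(14 + 252) = 1/266 ≈ 0.0037594)
p = -3/4 (p = -(223 - 1*220)/4 = -(223 - 220)/4 = -1/4*3 = -3/4 ≈ -0.75000)
s + p = 1/266 - 3/4 = -397/532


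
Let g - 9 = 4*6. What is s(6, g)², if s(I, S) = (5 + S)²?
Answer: 2085136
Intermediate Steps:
g = 33 (g = 9 + 4*6 = 9 + 24 = 33)
s(6, g)² = ((5 + 33)²)² = (38²)² = 1444² = 2085136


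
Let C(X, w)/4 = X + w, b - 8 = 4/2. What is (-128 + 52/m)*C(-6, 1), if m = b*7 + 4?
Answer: 94200/37 ≈ 2545.9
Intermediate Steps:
b = 10 (b = 8 + 4/2 = 8 + 4*(½) = 8 + 2 = 10)
m = 74 (m = 10*7 + 4 = 70 + 4 = 74)
C(X, w) = 4*X + 4*w (C(X, w) = 4*(X + w) = 4*X + 4*w)
(-128 + 52/m)*C(-6, 1) = (-128 + 52/74)*(4*(-6) + 4*1) = (-128 + 52*(1/74))*(-24 + 4) = (-128 + 26/37)*(-20) = -4710/37*(-20) = 94200/37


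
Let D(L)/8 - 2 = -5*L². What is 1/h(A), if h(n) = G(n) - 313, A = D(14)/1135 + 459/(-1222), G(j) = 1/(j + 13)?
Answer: -7948717/2486561451 ≈ -0.0031967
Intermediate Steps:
G(j) = 1/(13 + j)
D(L) = 16 - 40*L² (D(L) = 16 + 8*(-5*L²) = 16 - 40*L²)
A = -10081893/1386970 (A = (16 - 40*14²)/1135 + 459/(-1222) = (16 - 40*196)*(1/1135) + 459*(-1/1222) = (16 - 7840)*(1/1135) - 459/1222 = -7824*1/1135 - 459/1222 = -7824/1135 - 459/1222 = -10081893/1386970 ≈ -7.2690)
h(n) = -313 + 1/(13 + n) (h(n) = 1/(13 + n) - 313 = -313 + 1/(13 + n))
1/h(A) = 1/((-4068 - 313*(-10081893/1386970))/(13 - 10081893/1386970)) = 1/((-4068 + 3155632509/1386970)/(7948717/1386970)) = 1/((1386970/7948717)*(-2486561451/1386970)) = 1/(-2486561451/7948717) = -7948717/2486561451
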